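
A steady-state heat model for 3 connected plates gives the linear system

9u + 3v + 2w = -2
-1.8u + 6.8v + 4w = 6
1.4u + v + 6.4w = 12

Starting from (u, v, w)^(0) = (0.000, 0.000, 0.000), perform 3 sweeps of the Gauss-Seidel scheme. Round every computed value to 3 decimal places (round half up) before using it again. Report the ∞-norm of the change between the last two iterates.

0.336

Iteration 1:
  u = (-2 - (3)·0.000 - (2)·0.000) / (9) = -0.222
  v = (6 - (-1.8)·-0.222 - (4)·0.000) / (6.8) = 0.824
  w = (12 - (1.4)·-0.222 - (1)·0.824) / (6.4) = 1.795
Iteration 2:
  u = (-2 - (3)·0.824 - (2)·1.795) / (9) = -0.896
  v = (6 - (-1.8)·-0.896 - (4)·1.795) / (6.8) = -0.411
  w = (12 - (1.4)·-0.896 - (1)·-0.411) / (6.4) = 2.135
Iteration 3:
  u = (-2 - (3)·-0.411 - (2)·2.135) / (9) = -0.560
  v = (6 - (-1.8)·-0.560 - (4)·2.135) / (6.8) = -0.522
  w = (12 - (1.4)·-0.560 - (1)·-0.522) / (6.4) = 2.079
Change: (0.336, -0.111, -0.056) → max |·| = 0.336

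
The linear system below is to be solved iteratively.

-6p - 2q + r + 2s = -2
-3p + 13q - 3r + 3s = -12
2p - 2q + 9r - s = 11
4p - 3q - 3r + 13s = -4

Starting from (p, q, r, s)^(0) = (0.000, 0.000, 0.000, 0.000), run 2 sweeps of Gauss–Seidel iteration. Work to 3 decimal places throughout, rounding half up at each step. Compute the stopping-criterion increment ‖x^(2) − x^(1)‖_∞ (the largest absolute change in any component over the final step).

Iteration 1:
  p = (-2 - (-2)·0.000 - (1)·0.000 - (2)·0.000) / (-6) = 0.333
  q = (-12 - (-3)·0.333 - (-3)·0.000 - (3)·0.000) / (13) = -0.846
  r = (11 - (2)·0.333 - (-2)·-0.846 - (-1)·0.000) / (9) = 0.960
  s = (-4 - (4)·0.333 - (-3)·-0.846 - (-3)·0.960) / (13) = -0.384
Iteration 2:
  p = (-2 - (-2)·-0.846 - (1)·0.960 - (2)·-0.384) / (-6) = 0.647
  q = (-12 - (-3)·0.647 - (-3)·0.960 - (3)·-0.384) / (13) = -0.464
  r = (11 - (2)·0.647 - (-2)·-0.464 - (-1)·-0.384) / (9) = 0.933
  s = (-4 - (4)·0.647 - (-3)·-0.464 - (-3)·0.933) / (13) = -0.399
Change: (0.314, 0.382, -0.027, -0.015) → max |·| = 0.382

0.382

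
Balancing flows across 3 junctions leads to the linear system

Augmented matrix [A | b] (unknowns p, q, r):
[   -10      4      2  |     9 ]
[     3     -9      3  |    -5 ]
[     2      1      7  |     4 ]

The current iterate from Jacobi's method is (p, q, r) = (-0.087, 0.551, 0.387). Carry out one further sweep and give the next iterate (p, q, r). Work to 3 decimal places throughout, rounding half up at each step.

One sweep:
  p = (9 - (4)·0.551 - (2)·0.387) / (-10) = -0.602
  q = (-5 - (3)·-0.087 - (3)·0.387) / (-9) = 0.656
  r = (4 - (2)·-0.087 - (1)·0.551) / (7) = 0.518

(-0.602, 0.656, 0.518)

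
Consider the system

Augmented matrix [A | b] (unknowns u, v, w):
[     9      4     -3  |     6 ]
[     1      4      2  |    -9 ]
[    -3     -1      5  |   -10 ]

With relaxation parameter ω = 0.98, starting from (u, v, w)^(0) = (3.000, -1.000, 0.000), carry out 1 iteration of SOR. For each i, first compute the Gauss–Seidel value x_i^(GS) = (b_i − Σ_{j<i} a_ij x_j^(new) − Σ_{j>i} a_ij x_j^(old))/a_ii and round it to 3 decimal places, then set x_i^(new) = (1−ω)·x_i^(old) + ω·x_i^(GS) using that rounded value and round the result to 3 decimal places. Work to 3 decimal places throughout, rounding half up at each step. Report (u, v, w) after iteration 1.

(1.149, -2.506, -1.776)

Iteration 1:
  u: GS value = (6 - (4)·-1.000 - (-3)·0.000) / (9) = 1.111;  u ← (1−ω)·3.000 + ω·1.111 = 1.149
  v: GS value = (-9 - (1)·1.149 - (2)·0.000) / (4) = -2.537;  v ← (1−ω)·-1.000 + ω·-2.537 = -2.506
  w: GS value = (-10 - (-3)·1.149 - (-1)·-2.506) / (5) = -1.812;  w ← (1−ω)·0.000 + ω·-1.812 = -1.776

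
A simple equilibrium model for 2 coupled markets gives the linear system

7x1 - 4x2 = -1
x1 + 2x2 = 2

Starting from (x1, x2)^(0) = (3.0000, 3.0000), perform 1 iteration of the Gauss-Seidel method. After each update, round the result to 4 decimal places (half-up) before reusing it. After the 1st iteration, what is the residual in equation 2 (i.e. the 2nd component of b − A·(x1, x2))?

0.0000

Iteration 1:
  x1 = (-1 - (-4)·3.0000) / (7) = 1.5714
  x2 = (2 - (1)·1.5714) / (2) = 0.2143
Residual b − A·x = (-11.1426, 0.0000)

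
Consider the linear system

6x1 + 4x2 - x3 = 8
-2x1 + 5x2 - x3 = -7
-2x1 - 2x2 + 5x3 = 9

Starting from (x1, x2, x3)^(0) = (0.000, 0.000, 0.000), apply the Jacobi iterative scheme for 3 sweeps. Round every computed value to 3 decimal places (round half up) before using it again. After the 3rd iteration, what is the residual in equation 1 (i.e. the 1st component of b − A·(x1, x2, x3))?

Iteration 1:
  x1 = (8 - (4)·0.000 - (-1)·0.000) / (6) = 1.333
  x2 = (-7 - (-2)·0.000 - (-1)·0.000) / (5) = -1.400
  x3 = (9 - (-2)·0.000 - (-2)·0.000) / (5) = 1.800
Iteration 2:
  x1 = (8 - (4)·-1.400 - (-1)·1.800) / (6) = 2.567
  x2 = (-7 - (-2)·1.333 - (-1)·1.800) / (5) = -0.507
  x3 = (9 - (-2)·1.333 - (-2)·-1.400) / (5) = 1.773
Iteration 3:
  x1 = (8 - (4)·-0.507 - (-1)·1.773) / (6) = 1.967
  x2 = (-7 - (-2)·2.567 - (-1)·1.773) / (5) = -0.019
  x3 = (9 - (-2)·2.567 - (-2)·-0.507) / (5) = 2.624
Residual b − A·x = (-1.102, -0.347, -0.224)

-1.102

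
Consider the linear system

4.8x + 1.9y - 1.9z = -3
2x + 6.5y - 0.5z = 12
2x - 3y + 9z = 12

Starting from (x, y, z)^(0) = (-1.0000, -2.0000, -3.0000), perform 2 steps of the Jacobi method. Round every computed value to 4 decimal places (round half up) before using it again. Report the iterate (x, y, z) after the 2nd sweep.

(-1.0344, 2.2286, 2.2012)

Iteration 1:
  x = (-3 - (1.9)·-2.0000 - (-1.9)·-3.0000) / (4.8) = -1.0208
  y = (12 - (2)·-1.0000 - (-0.5)·-3.0000) / (6.5) = 1.9231
  z = (12 - (2)·-1.0000 - (-3)·-2.0000) / (9) = 0.8889
Iteration 2:
  x = (-3 - (1.9)·1.9231 - (-1.9)·0.8889) / (4.8) = -1.0344
  y = (12 - (2)·-1.0208 - (-0.5)·0.8889) / (6.5) = 2.2286
  z = (12 - (2)·-1.0208 - (-3)·1.9231) / (9) = 2.2012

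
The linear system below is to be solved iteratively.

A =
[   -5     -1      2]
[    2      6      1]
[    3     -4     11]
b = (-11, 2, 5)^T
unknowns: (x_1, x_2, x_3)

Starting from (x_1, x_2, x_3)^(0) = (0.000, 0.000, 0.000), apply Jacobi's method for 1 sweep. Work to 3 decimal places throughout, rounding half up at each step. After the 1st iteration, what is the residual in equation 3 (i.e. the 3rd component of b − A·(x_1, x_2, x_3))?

Iteration 1:
  x_1 = (-11 - (-1)·0.000 - (2)·0.000) / (-5) = 2.200
  x_2 = (2 - (2)·0.000 - (1)·0.000) / (6) = 0.333
  x_3 = (5 - (3)·0.000 - (-4)·0.000) / (11) = 0.455
Residual b − A·x = (-0.577, -4.853, -5.273)

-5.273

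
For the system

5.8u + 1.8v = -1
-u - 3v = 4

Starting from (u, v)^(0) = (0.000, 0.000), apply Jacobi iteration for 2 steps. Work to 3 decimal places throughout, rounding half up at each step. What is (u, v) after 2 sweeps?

(0.241, -1.276)

Iteration 1:
  u = (-1 - (1.8)·0.000) / (5.8) = -0.172
  v = (4 - (-1)·0.000) / (-3) = -1.333
Iteration 2:
  u = (-1 - (1.8)·-1.333) / (5.8) = 0.241
  v = (4 - (-1)·-0.172) / (-3) = -1.276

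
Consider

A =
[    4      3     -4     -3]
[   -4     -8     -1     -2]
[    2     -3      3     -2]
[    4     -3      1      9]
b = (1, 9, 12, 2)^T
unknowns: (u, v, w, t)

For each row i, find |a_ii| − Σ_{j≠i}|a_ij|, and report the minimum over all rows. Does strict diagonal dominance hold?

-6

row 1: |4| − (3+4+3) = -6
row 2: |-8| − (4+1+2) = 1
row 3: |3| − (2+3+2) = -4
row 4: |9| − (4+3+1) = 1
minimum over rows = -6 → not strictly diagonally dominant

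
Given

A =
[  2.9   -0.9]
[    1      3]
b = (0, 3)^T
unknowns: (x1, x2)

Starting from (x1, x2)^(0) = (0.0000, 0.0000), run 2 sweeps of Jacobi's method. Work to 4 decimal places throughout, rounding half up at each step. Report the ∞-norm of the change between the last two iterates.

Iteration 1:
  x1 = (0 - (-0.9)·0.0000) / (2.9) = 0.0000
  x2 = (3 - (1)·0.0000) / (3) = 1.0000
Iteration 2:
  x1 = (0 - (-0.9)·1.0000) / (2.9) = 0.3103
  x2 = (3 - (1)·0.0000) / (3) = 1.0000
Change: (0.3103, 0.0000) → max |·| = 0.3103

0.3103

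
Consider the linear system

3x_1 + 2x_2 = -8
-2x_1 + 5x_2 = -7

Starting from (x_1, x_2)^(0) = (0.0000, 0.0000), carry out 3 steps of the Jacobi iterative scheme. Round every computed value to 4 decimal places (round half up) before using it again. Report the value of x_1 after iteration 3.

Iteration 1:
  x_1 = (-8 - (2)·0.0000) / (3) = -2.6667
  x_2 = (-7 - (-2)·0.0000) / (5) = -1.4000
Iteration 2:
  x_1 = (-8 - (2)·-1.4000) / (3) = -1.7333
  x_2 = (-7 - (-2)·-2.6667) / (5) = -2.4667
Iteration 3:
  x_1 = (-8 - (2)·-2.4667) / (3) = -1.0222
  x_2 = (-7 - (-2)·-1.7333) / (5) = -2.0933

-1.0222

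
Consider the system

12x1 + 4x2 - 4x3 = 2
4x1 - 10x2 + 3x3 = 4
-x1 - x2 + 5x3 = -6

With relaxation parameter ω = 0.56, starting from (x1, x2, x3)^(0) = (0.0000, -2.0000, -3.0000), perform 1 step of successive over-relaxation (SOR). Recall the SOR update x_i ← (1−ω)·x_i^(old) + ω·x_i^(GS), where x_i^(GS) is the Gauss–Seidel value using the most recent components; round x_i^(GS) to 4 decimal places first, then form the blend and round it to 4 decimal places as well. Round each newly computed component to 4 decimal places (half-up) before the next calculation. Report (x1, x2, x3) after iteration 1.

Iteration 1:
  x1: GS value = (2 - (4)·-2.0000 - (-4)·-3.0000) / (12) = -0.1667;  x1 ← (1−ω)·0.0000 + ω·-0.1667 = -0.0934
  x2: GS value = (4 - (4)·-0.0934 - (3)·-3.0000) / (-10) = -1.3374;  x2 ← (1−ω)·-2.0000 + ω·-1.3374 = -1.6289
  x3: GS value = (-6 - (-1)·-0.0934 - (-1)·-1.6289) / (5) = -1.5445;  x3 ← (1−ω)·-3.0000 + ω·-1.5445 = -2.1849

(-0.0934, -1.6289, -2.1849)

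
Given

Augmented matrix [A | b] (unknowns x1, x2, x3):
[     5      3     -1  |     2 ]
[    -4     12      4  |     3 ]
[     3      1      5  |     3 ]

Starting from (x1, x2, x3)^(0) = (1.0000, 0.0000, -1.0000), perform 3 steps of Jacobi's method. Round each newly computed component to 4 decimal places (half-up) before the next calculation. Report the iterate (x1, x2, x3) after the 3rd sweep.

Iteration 1:
  x1 = (2 - (3)·0.0000 - (-1)·-1.0000) / (5) = 0.2000
  x2 = (3 - (-4)·1.0000 - (4)·-1.0000) / (12) = 0.9167
  x3 = (3 - (3)·1.0000 - (1)·0.0000) / (5) = 0.0000
Iteration 2:
  x1 = (2 - (3)·0.9167 - (-1)·0.0000) / (5) = -0.1500
  x2 = (3 - (-4)·0.2000 - (4)·0.0000) / (12) = 0.3167
  x3 = (3 - (3)·0.2000 - (1)·0.9167) / (5) = 0.2967
Iteration 3:
  x1 = (2 - (3)·0.3167 - (-1)·0.2967) / (5) = 0.2693
  x2 = (3 - (-4)·-0.1500 - (4)·0.2967) / (12) = 0.1011
  x3 = (3 - (3)·-0.1500 - (1)·0.3167) / (5) = 0.6267

(0.2693, 0.1011, 0.6267)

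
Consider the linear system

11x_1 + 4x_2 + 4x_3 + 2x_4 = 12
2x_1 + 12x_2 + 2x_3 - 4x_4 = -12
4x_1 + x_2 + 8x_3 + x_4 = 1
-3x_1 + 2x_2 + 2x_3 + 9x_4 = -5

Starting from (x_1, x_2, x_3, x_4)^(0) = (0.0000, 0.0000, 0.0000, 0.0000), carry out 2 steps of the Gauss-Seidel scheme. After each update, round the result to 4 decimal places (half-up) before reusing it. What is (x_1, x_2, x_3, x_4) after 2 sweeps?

Iteration 1:
  x_1 = (12 - (4)·0.0000 - (4)·0.0000 - (2)·0.0000) / (11) = 1.0909
  x_2 = (-12 - (2)·1.0909 - (2)·0.0000 - (-4)·0.0000) / (12) = -1.1818
  x_3 = (1 - (4)·1.0909 - (1)·-1.1818 - (1)·0.0000) / (8) = -0.2727
  x_4 = (-5 - (-3)·1.0909 - (2)·-1.1818 - (2)·-0.2727) / (9) = 0.1313
Iteration 2:
  x_1 = (12 - (4)·-1.1818 - (4)·-0.2727 - (2)·0.1313) / (11) = 1.5959
  x_2 = (-12 - (2)·1.5959 - (2)·-0.2727 - (-4)·0.1313) / (12) = -1.1768
  x_3 = (1 - (4)·1.5959 - (1)·-1.1768 - (1)·0.1313) / (8) = -0.5423
  x_4 = (-5 - (-3)·1.5959 - (2)·-1.1768 - (2)·-0.5423) / (9) = 0.3584

(1.5959, -1.1768, -0.5423, 0.3584)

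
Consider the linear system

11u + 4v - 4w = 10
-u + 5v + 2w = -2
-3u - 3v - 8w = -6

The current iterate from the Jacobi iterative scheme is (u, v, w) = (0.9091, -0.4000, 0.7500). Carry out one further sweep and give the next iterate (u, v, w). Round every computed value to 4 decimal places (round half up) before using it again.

One sweep:
  u = (10 - (4)·-0.4000 - (-4)·0.7500) / (11) = 1.3273
  v = (-2 - (-1)·0.9091 - (2)·0.7500) / (5) = -0.5182
  w = (-6 - (-3)·0.9091 - (-3)·-0.4000) / (-8) = 0.5591

(1.3273, -0.5182, 0.5591)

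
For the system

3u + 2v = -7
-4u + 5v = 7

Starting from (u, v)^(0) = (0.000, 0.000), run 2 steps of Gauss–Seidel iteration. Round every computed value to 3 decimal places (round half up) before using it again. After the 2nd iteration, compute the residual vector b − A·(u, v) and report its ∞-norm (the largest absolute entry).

0.495

Iteration 1:
  u = (-7 - (2)·0.000) / (3) = -2.333
  v = (7 - (-4)·-2.333) / (5) = -0.466
Iteration 2:
  u = (-7 - (2)·-0.466) / (3) = -2.023
  v = (7 - (-4)·-2.023) / (5) = -0.218
Residual b − A·x = (-0.495, -0.002); ∞-norm = 0.495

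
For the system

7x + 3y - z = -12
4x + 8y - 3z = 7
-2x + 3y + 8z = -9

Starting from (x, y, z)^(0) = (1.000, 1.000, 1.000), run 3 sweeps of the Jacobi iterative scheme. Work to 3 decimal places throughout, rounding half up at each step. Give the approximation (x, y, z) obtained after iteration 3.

Iteration 1:
  x = (-12 - (3)·1.000 - (-1)·1.000) / (7) = -2.000
  y = (7 - (4)·1.000 - (-3)·1.000) / (8) = 0.750
  z = (-9 - (-2)·1.000 - (3)·1.000) / (8) = -1.250
Iteration 2:
  x = (-12 - (3)·0.750 - (-1)·-1.250) / (7) = -2.214
  y = (7 - (4)·-2.000 - (-3)·-1.250) / (8) = 1.406
  z = (-9 - (-2)·-2.000 - (3)·0.750) / (8) = -1.906
Iteration 3:
  x = (-12 - (3)·1.406 - (-1)·-1.906) / (7) = -2.589
  y = (7 - (4)·-2.214 - (-3)·-1.906) / (8) = 1.267
  z = (-9 - (-2)·-2.214 - (3)·1.406) / (8) = -2.206

(-2.589, 1.267, -2.206)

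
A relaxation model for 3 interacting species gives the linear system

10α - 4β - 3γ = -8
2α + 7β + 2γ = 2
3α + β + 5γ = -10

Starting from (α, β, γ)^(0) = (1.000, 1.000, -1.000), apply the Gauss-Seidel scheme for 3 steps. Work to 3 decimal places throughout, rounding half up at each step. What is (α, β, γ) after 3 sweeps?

(-0.854, 0.989, -1.685)

Iteration 1:
  α = (-8 - (-4)·1.000 - (-3)·-1.000) / (10) = -0.700
  β = (2 - (2)·-0.700 - (2)·-1.000) / (7) = 0.771
  γ = (-10 - (3)·-0.700 - (1)·0.771) / (5) = -1.734
Iteration 2:
  α = (-8 - (-4)·0.771 - (-3)·-1.734) / (10) = -1.012
  β = (2 - (2)·-1.012 - (2)·-1.734) / (7) = 1.070
  γ = (-10 - (3)·-1.012 - (1)·1.070) / (5) = -1.607
Iteration 3:
  α = (-8 - (-4)·1.070 - (-3)·-1.607) / (10) = -0.854
  β = (2 - (2)·-0.854 - (2)·-1.607) / (7) = 0.989
  γ = (-10 - (3)·-0.854 - (1)·0.989) / (5) = -1.685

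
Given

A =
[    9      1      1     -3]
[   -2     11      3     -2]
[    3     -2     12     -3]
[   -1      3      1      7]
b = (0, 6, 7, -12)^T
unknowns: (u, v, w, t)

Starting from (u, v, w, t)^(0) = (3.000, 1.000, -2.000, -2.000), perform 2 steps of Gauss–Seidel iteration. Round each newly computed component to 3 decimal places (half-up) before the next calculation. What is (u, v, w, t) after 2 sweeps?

Iteration 1:
  u = (0 - (1)·1.000 - (1)·-2.000 - (-3)·-2.000) / (9) = -0.556
  v = (6 - (-2)·-0.556 - (3)·-2.000 - (-2)·-2.000) / (11) = 0.626
  w = (7 - (3)·-0.556 - (-2)·0.626 - (-3)·-2.000) / (12) = 0.327
  t = (-12 - (-1)·-0.556 - (3)·0.626 - (1)·0.327) / (7) = -2.109
Iteration 2:
  u = (0 - (1)·0.626 - (1)·0.327 - (-3)·-2.109) / (9) = -0.809
  v = (6 - (-2)·-0.809 - (3)·0.327 - (-2)·-2.109) / (11) = -0.074
  w = (7 - (3)·-0.809 - (-2)·-0.074 - (-3)·-2.109) / (12) = 0.246
  t = (-12 - (-1)·-0.809 - (3)·-0.074 - (1)·0.246) / (7) = -1.833

(-0.809, -0.074, 0.246, -1.833)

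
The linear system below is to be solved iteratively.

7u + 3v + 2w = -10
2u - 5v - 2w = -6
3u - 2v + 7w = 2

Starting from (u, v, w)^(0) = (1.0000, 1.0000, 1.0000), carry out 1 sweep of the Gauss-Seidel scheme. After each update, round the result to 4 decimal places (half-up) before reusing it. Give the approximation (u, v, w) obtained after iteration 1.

Iteration 1:
  u = (-10 - (3)·1.0000 - (2)·1.0000) / (7) = -2.1429
  v = (-6 - (2)·-2.1429 - (-2)·1.0000) / (-5) = -0.0572
  w = (2 - (3)·-2.1429 - (-2)·-0.0572) / (7) = 1.1878

(-2.1429, -0.0572, 1.1878)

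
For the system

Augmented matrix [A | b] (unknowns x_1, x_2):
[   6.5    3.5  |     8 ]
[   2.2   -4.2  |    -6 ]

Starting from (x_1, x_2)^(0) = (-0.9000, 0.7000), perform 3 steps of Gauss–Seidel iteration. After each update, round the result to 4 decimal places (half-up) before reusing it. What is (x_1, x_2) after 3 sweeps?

Iteration 1:
  x_1 = (8 - (3.5)·0.7000) / (6.5) = 0.8538
  x_2 = (-6 - (2.2)·0.8538) / (-4.2) = 1.8758
Iteration 2:
  x_1 = (8 - (3.5)·1.8758) / (6.5) = 0.2207
  x_2 = (-6 - (2.2)·0.2207) / (-4.2) = 1.5442
Iteration 3:
  x_1 = (8 - (3.5)·1.5442) / (6.5) = 0.3993
  x_2 = (-6 - (2.2)·0.3993) / (-4.2) = 1.6377

(0.3993, 1.6377)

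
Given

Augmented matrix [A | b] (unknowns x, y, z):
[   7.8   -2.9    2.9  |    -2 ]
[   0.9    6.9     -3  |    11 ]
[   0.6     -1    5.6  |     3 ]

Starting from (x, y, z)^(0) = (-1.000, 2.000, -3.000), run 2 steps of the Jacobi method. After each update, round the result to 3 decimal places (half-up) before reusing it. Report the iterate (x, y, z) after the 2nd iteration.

(-0.472, 1.820, 0.439)

Iteration 1:
  x = (-2 - (-2.9)·2.000 - (2.9)·-3.000) / (7.8) = 1.603
  y = (11 - (0.9)·-1.000 - (-3)·-3.000) / (6.9) = 0.420
  z = (3 - (0.6)·-1.000 - (-1)·2.000) / (5.6) = 1.000
Iteration 2:
  x = (-2 - (-2.9)·0.420 - (2.9)·1.000) / (7.8) = -0.472
  y = (11 - (0.9)·1.603 - (-3)·1.000) / (6.9) = 1.820
  z = (3 - (0.6)·1.603 - (-1)·0.420) / (5.6) = 0.439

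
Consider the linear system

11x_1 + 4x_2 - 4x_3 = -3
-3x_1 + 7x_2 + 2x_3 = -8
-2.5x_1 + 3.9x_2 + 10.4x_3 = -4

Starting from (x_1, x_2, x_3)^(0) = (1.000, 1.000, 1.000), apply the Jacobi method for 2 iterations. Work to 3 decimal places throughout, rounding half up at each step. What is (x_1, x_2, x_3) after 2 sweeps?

Iteration 1:
  x_1 = (-3 - (4)·1.000 - (-4)·1.000) / (11) = -0.273
  x_2 = (-8 - (-3)·1.000 - (2)·1.000) / (7) = -1.000
  x_3 = (-4 - (-2.5)·1.000 - (3.9)·1.000) / (10.4) = -0.519
Iteration 2:
  x_1 = (-3 - (4)·-1.000 - (-4)·-0.519) / (11) = -0.098
  x_2 = (-8 - (-3)·-0.273 - (2)·-0.519) / (7) = -1.112
  x_3 = (-4 - (-2.5)·-0.273 - (3.9)·-1.000) / (10.4) = -0.075

(-0.098, -1.112, -0.075)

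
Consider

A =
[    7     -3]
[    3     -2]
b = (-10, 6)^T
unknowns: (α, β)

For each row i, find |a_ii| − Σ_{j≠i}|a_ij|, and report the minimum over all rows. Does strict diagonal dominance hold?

-1

row 1: |7| − (3) = 4
row 2: |-2| − (3) = -1
minimum over rows = -1 → not strictly diagonally dominant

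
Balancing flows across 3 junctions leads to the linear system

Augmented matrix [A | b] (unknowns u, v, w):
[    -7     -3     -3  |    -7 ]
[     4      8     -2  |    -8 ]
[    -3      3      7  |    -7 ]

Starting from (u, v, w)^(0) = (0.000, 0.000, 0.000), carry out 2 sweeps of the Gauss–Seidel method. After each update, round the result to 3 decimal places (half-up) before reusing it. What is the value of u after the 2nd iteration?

1.612

Iteration 1:
  u = (-7 - (-3)·0.000 - (-3)·0.000) / (-7) = 1.000
  v = (-8 - (4)·1.000 - (-2)·0.000) / (8) = -1.500
  w = (-7 - (-3)·1.000 - (3)·-1.500) / (7) = 0.071
Iteration 2:
  u = (-7 - (-3)·-1.500 - (-3)·0.071) / (-7) = 1.612
  v = (-8 - (4)·1.612 - (-2)·0.071) / (8) = -1.788
  w = (-7 - (-3)·1.612 - (3)·-1.788) / (7) = 0.457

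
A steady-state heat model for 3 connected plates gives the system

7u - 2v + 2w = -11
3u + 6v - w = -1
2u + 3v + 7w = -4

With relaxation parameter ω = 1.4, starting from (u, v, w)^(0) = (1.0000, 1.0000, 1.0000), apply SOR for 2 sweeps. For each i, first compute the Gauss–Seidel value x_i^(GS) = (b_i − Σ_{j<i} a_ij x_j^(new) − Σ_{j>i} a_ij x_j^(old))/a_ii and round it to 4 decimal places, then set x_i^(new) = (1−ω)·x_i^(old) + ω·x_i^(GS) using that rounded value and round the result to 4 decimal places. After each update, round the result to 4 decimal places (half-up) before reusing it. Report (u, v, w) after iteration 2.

(-0.1872, -0.9064, 0.2235)

Iteration 1:
  u: GS value = (-11 - (-2)·1.0000 - (2)·1.0000) / (7) = -1.5714;  u ← (1−ω)·1.0000 + ω·-1.5714 = -2.6000
  v: GS value = (-1 - (3)·-2.6000 - (-1)·1.0000) / (6) = 1.3000;  v ← (1−ω)·1.0000 + ω·1.3000 = 1.4200
  w: GS value = (-4 - (2)·-2.6000 - (3)·1.4200) / (7) = -0.4371;  w ← (1−ω)·1.0000 + ω·-0.4371 = -1.0119
Iteration 2:
  u: GS value = (-11 - (-2)·1.4200 - (2)·-1.0119) / (7) = -0.8766;  u ← (1−ω)·-2.6000 + ω·-0.8766 = -0.1872
  v: GS value = (-1 - (3)·-0.1872 - (-1)·-1.0119) / (6) = -0.2417;  v ← (1−ω)·1.4200 + ω·-0.2417 = -0.9064
  w: GS value = (-4 - (2)·-0.1872 - (3)·-0.9064) / (7) = -0.1295;  w ← (1−ω)·-1.0119 + ω·-0.1295 = 0.2235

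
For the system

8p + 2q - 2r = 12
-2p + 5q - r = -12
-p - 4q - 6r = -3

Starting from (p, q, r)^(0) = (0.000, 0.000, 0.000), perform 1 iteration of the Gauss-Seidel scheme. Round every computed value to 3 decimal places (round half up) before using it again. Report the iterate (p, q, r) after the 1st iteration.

Iteration 1:
  p = (12 - (2)·0.000 - (-2)·0.000) / (8) = 1.500
  q = (-12 - (-2)·1.500 - (-1)·0.000) / (5) = -1.800
  r = (-3 - (-1)·1.500 - (-4)·-1.800) / (-6) = 1.450

(1.500, -1.800, 1.450)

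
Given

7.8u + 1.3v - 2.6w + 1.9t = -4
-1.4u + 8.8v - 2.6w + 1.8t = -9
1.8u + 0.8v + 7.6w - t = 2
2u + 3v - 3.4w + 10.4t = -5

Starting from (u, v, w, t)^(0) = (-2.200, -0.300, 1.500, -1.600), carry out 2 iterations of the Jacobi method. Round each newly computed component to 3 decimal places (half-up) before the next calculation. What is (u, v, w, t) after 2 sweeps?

Iteration 1:
  u = (-4 - (1.3)·-0.300 - (-2.6)·1.500 - (1.9)·-1.600) / (7.8) = 0.427
  v = (-9 - (-1.4)·-2.200 - (-2.6)·1.500 - (1.8)·-1.600) / (8.8) = -0.602
  w = (2 - (1.8)·-2.200 - (0.8)·-0.300 - (-1)·-1.600) / (7.6) = 0.605
  t = (-5 - (2)·-2.200 - (3)·-0.300 - (-3.4)·1.500) / (10.4) = 0.519
Iteration 2:
  u = (-4 - (1.3)·-0.602 - (-2.6)·0.605 - (1.9)·0.519) / (7.8) = -0.337
  v = (-9 - (-1.4)·0.427 - (-2.6)·0.605 - (1.8)·0.519) / (8.8) = -0.882
  w = (2 - (1.8)·0.427 - (0.8)·-0.602 - (-1)·0.519) / (7.6) = 0.294
  t = (-5 - (2)·0.427 - (3)·-0.602 - (-3.4)·0.605) / (10.4) = -0.191

(-0.337, -0.882, 0.294, -0.191)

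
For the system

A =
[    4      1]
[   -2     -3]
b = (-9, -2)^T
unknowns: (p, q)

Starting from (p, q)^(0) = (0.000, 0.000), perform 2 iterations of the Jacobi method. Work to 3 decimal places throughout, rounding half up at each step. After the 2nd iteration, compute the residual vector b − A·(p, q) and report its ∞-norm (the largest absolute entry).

1.499

Iteration 1:
  p = (-9 - (1)·0.000) / (4) = -2.250
  q = (-2 - (-2)·0.000) / (-3) = 0.667
Iteration 2:
  p = (-9 - (1)·0.667) / (4) = -2.417
  q = (-2 - (-2)·-2.250) / (-3) = 2.167
Residual b − A·x = (-1.499, -0.333); ∞-norm = 1.499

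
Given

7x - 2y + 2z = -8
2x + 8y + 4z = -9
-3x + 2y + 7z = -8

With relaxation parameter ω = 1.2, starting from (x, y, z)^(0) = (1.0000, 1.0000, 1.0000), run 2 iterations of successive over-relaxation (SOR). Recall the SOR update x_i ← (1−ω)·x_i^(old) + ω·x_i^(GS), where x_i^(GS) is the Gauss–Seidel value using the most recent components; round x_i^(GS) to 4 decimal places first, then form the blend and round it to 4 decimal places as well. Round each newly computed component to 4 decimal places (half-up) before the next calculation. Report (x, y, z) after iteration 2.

(-1.0140, 0.3724, -1.6597)

Iteration 1:
  x: GS value = (-8 - (-2)·1.0000 - (2)·1.0000) / (7) = -1.1429;  x ← (1−ω)·1.0000 + ω·-1.1429 = -1.5715
  y: GS value = (-9 - (2)·-1.5715 - (4)·1.0000) / (8) = -1.2321;  y ← (1−ω)·1.0000 + ω·-1.2321 = -1.6785
  z: GS value = (-8 - (-3)·-1.5715 - (2)·-1.6785) / (7) = -1.3368;  z ← (1−ω)·1.0000 + ω·-1.3368 = -1.8042
Iteration 2:
  x: GS value = (-8 - (-2)·-1.6785 - (2)·-1.8042) / (7) = -1.1069;  x ← (1−ω)·-1.5715 + ω·-1.1069 = -1.0140
  y: GS value = (-9 - (2)·-1.0140 - (4)·-1.8042) / (8) = 0.0306;  y ← (1−ω)·-1.6785 + ω·0.0306 = 0.3724
  z: GS value = (-8 - (-3)·-1.0140 - (2)·0.3724) / (7) = -1.6838;  z ← (1−ω)·-1.8042 + ω·-1.6838 = -1.6597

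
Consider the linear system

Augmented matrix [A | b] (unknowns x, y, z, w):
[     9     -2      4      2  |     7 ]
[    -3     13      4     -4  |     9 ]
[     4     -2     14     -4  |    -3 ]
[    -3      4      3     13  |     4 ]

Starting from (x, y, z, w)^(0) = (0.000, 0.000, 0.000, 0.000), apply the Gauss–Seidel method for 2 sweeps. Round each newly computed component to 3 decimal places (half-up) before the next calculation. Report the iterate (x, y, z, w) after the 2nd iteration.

Iteration 1:
  x = (7 - (-2)·0.000 - (4)·0.000 - (2)·0.000) / (9) = 0.778
  y = (9 - (-3)·0.778 - (4)·0.000 - (-4)·0.000) / (13) = 0.872
  z = (-3 - (4)·0.778 - (-2)·0.872 - (-4)·0.000) / (14) = -0.312
  w = (4 - (-3)·0.778 - (4)·0.872 - (3)·-0.312) / (13) = 0.291
Iteration 2:
  x = (7 - (-2)·0.872 - (4)·-0.312 - (2)·0.291) / (9) = 1.046
  y = (9 - (-3)·1.046 - (4)·-0.312 - (-4)·0.291) / (13) = 1.119
  z = (-3 - (4)·1.046 - (-2)·1.119 - (-4)·0.291) / (14) = -0.270
  w = (4 - (-3)·1.046 - (4)·1.119 - (3)·-0.270) / (13) = 0.267

(1.046, 1.119, -0.270, 0.267)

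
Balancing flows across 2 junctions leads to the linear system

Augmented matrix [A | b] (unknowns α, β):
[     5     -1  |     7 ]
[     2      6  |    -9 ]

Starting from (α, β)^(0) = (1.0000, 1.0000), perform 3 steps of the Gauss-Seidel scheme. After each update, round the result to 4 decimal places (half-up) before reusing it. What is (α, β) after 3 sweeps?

Iteration 1:
  α = (7 - (-1)·1.0000) / (5) = 1.6000
  β = (-9 - (2)·1.6000) / (6) = -2.0333
Iteration 2:
  α = (7 - (-1)·-2.0333) / (5) = 0.9933
  β = (-9 - (2)·0.9933) / (6) = -1.8311
Iteration 3:
  α = (7 - (-1)·-1.8311) / (5) = 1.0338
  β = (-9 - (2)·1.0338) / (6) = -1.8446

(1.0338, -1.8446)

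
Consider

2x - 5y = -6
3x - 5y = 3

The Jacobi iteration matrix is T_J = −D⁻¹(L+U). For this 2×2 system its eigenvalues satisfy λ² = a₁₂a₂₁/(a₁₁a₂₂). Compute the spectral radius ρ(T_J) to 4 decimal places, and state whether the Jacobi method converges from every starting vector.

a₁₂a₂₁/(a₁₁a₂₂) = (-5)·(3) / ((2)·(-5)) = 1.500000
ρ = √|1.500000| = √1.500000 = 1.2247
ρ > 1, so Jacobi diverges

1.2247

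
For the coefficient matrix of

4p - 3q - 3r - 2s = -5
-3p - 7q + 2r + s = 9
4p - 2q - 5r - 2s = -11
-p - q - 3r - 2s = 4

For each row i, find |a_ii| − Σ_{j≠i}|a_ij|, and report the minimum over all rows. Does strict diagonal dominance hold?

-4

row 1: |4| − (3+3+2) = -4
row 2: |-7| − (3+2+1) = 1
row 3: |-5| − (4+2+2) = -3
row 4: |-2| − (1+1+3) = -3
minimum over rows = -4 → not strictly diagonally dominant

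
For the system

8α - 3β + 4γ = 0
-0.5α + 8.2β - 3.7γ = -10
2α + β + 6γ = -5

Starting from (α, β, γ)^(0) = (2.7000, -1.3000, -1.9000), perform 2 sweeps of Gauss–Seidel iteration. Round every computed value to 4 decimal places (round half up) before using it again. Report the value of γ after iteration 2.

Iteration 1:
  α = (0 - (-3)·-1.3000 - (4)·-1.9000) / (8) = 0.4625
  β = (-10 - (-0.5)·0.4625 - (-3.7)·-1.9000) / (8.2) = -2.0486
  γ = (-5 - (2)·0.4625 - (1)·-2.0486) / (6) = -0.6461
Iteration 2:
  α = (0 - (-3)·-2.0486 - (4)·-0.6461) / (8) = -0.4452
  β = (-10 - (-0.5)·-0.4452 - (-3.7)·-0.6461) / (8.2) = -1.5382
  γ = (-5 - (2)·-0.4452 - (1)·-1.5382) / (6) = -0.4286

-0.4286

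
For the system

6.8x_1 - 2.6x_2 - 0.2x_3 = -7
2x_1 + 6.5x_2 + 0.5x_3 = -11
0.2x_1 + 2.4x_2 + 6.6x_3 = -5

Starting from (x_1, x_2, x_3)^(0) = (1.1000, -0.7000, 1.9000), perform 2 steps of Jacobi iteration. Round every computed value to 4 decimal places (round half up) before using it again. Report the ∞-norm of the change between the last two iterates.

Iteration 1:
  x_1 = (-7 - (-2.6)·-0.7000 - (-0.2)·1.9000) / (6.8) = -1.2412
  x_2 = (-11 - (2)·1.1000 - (0.5)·1.9000) / (6.5) = -2.1769
  x_3 = (-5 - (0.2)·1.1000 - (2.4)·-0.7000) / (6.6) = -0.5364
Iteration 2:
  x_1 = (-7 - (-2.6)·-2.1769 - (-0.2)·-0.5364) / (6.8) = -1.8775
  x_2 = (-11 - (2)·-1.2412 - (0.5)·-0.5364) / (6.5) = -1.2691
  x_3 = (-5 - (0.2)·-1.2412 - (2.4)·-2.1769) / (6.6) = 0.0716
Change: (-0.6363, 0.9078, 0.6080) → max |·| = 0.9078

0.9078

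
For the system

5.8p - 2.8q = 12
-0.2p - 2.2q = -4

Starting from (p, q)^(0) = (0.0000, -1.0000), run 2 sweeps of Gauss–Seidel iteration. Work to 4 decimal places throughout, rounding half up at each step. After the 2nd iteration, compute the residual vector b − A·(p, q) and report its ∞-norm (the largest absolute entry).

0.3287

Iteration 1:
  p = (12 - (-2.8)·-1.0000) / (5.8) = 1.5862
  q = (-4 - (-0.2)·1.5862) / (-2.2) = 1.6740
Iteration 2:
  p = (12 - (-2.8)·1.6740) / (5.8) = 2.8771
  q = (-4 - (-0.2)·2.8771) / (-2.2) = 1.5566
Residual b − A·x = (-0.3287, -0.0001); ∞-norm = 0.3287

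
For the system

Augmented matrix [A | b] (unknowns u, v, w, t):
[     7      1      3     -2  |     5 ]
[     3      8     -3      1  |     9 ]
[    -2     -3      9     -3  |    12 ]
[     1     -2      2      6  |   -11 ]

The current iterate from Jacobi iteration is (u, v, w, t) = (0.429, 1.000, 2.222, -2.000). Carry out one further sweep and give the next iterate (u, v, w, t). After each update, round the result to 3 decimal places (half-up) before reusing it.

One sweep:
  u = (5 - (1)·1.000 - (3)·2.222 - (-2)·-2.000) / (7) = -0.952
  v = (9 - (3)·0.429 - (-3)·2.222 - (1)·-2.000) / (8) = 2.047
  w = (12 - (-2)·0.429 - (-3)·1.000 - (-3)·-2.000) / (9) = 1.095
  t = (-11 - (1)·0.429 - (-2)·1.000 - (2)·2.222) / (6) = -2.312

(-0.952, 2.047, 1.095, -2.312)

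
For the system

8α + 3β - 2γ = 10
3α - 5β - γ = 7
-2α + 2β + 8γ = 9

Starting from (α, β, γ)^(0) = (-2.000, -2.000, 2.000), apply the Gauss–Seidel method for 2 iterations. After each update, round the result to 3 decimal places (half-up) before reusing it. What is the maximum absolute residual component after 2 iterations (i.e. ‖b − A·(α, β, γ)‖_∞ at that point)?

Iteration 1:
  α = (10 - (3)·-2.000 - (-2)·2.000) / (8) = 2.500
  β = (7 - (3)·2.500 - (-1)·2.000) / (-5) = -0.300
  γ = (9 - (-2)·2.500 - (2)·-0.300) / (8) = 1.825
Iteration 2:
  α = (10 - (3)·-0.300 - (-2)·1.825) / (8) = 1.819
  β = (7 - (3)·1.819 - (-1)·1.825) / (-5) = -0.674
  γ = (9 - (-2)·1.819 - (2)·-0.674) / (8) = 1.748
Residual b − A·x = (0.966, -0.079, 0.002); ∞-norm = 0.966

0.966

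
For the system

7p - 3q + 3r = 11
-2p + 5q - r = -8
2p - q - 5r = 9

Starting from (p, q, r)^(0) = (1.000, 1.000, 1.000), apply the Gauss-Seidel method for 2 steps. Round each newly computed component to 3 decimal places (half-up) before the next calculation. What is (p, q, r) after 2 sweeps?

(1.676, -1.133, -0.903)

Iteration 1:
  p = (11 - (-3)·1.000 - (3)·1.000) / (7) = 1.571
  q = (-8 - (-2)·1.571 - (-1)·1.000) / (5) = -0.772
  r = (9 - (2)·1.571 - (-1)·-0.772) / (-5) = -1.017
Iteration 2:
  p = (11 - (-3)·-0.772 - (3)·-1.017) / (7) = 1.676
  q = (-8 - (-2)·1.676 - (-1)·-1.017) / (5) = -1.133
  r = (9 - (2)·1.676 - (-1)·-1.133) / (-5) = -0.903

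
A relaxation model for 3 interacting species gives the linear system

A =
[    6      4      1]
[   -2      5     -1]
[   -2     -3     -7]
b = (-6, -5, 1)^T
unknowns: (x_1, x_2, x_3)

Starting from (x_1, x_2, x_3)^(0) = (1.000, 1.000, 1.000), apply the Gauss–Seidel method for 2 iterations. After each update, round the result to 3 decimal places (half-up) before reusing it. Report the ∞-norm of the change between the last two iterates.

Iteration 1:
  x_1 = (-6 - (4)·1.000 - (1)·1.000) / (6) = -1.833
  x_2 = (-5 - (-2)·-1.833 - (-1)·1.000) / (5) = -1.533
  x_3 = (1 - (-2)·-1.833 - (-3)·-1.533) / (-7) = 1.038
Iteration 2:
  x_1 = (-6 - (4)·-1.533 - (1)·1.038) / (6) = -0.151
  x_2 = (-5 - (-2)·-0.151 - (-1)·1.038) / (5) = -0.853
  x_3 = (1 - (-2)·-0.151 - (-3)·-0.853) / (-7) = 0.266
Change: (1.682, 0.680, -0.772) → max |·| = 1.682

1.682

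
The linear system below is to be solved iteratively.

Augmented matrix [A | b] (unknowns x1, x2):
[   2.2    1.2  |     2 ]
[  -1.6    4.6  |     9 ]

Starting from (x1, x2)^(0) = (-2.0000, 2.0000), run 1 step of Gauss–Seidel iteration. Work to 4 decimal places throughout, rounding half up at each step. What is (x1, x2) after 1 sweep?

(-0.1818, 1.8933)

Iteration 1:
  x1 = (2 - (1.2)·2.0000) / (2.2) = -0.1818
  x2 = (9 - (-1.6)·-0.1818) / (4.6) = 1.8933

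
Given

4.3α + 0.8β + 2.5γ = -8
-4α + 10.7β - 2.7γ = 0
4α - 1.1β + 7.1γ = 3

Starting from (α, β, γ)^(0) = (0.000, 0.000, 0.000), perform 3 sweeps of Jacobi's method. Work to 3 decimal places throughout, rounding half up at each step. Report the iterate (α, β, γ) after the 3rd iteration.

Iteration 1:
  α = (-8 - (0.8)·0.000 - (2.5)·0.000) / (4.3) = -1.860
  β = (0 - (-4)·0.000 - (-2.7)·0.000) / (10.7) = 0.000
  γ = (3 - (4)·0.000 - (-1.1)·0.000) / (7.1) = 0.423
Iteration 2:
  α = (-8 - (0.8)·0.000 - (2.5)·0.423) / (4.3) = -2.106
  β = (0 - (-4)·-1.860 - (-2.7)·0.423) / (10.7) = -0.589
  γ = (3 - (4)·-1.860 - (-1.1)·0.000) / (7.1) = 1.470
Iteration 3:
  α = (-8 - (0.8)·-0.589 - (2.5)·1.470) / (4.3) = -2.606
  β = (0 - (-4)·-2.106 - (-2.7)·1.470) / (10.7) = -0.416
  γ = (3 - (4)·-2.106 - (-1.1)·-0.589) / (7.1) = 1.518

(-2.606, -0.416, 1.518)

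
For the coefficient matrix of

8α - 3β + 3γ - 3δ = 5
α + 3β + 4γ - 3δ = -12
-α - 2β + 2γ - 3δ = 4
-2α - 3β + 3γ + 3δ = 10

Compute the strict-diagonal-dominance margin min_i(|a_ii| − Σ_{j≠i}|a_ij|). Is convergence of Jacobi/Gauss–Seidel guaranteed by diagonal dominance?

-5

row 1: |8| − (3+3+3) = -1
row 2: |3| − (1+4+3) = -5
row 3: |2| − (1+2+3) = -4
row 4: |3| − (2+3+3) = -5
minimum over rows = -5 → not strictly diagonally dominant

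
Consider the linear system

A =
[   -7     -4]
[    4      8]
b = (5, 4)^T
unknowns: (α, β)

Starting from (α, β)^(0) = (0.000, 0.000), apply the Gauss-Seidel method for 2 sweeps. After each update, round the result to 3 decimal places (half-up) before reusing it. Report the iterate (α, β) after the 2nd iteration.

(-1.204, 1.102)

Iteration 1:
  α = (5 - (-4)·0.000) / (-7) = -0.714
  β = (4 - (4)·-0.714) / (8) = 0.857
Iteration 2:
  α = (5 - (-4)·0.857) / (-7) = -1.204
  β = (4 - (4)·-1.204) / (8) = 1.102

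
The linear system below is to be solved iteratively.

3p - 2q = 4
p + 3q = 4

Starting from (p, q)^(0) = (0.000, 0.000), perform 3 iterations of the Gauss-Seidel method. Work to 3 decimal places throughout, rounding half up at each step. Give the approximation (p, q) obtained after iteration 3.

(1.794, 0.735)

Iteration 1:
  p = (4 - (-2)·0.000) / (3) = 1.333
  q = (4 - (1)·1.333) / (3) = 0.889
Iteration 2:
  p = (4 - (-2)·0.889) / (3) = 1.926
  q = (4 - (1)·1.926) / (3) = 0.691
Iteration 3:
  p = (4 - (-2)·0.691) / (3) = 1.794
  q = (4 - (1)·1.794) / (3) = 0.735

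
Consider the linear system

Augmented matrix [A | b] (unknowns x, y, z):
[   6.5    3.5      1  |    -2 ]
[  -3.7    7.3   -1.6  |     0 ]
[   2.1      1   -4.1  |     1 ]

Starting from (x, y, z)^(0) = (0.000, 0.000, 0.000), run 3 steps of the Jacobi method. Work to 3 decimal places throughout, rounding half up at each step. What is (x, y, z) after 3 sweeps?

Iteration 1:
  x = (-2 - (3.5)·0.000 - (1)·0.000) / (6.5) = -0.308
  y = (0 - (-3.7)·0.000 - (-1.6)·0.000) / (7.3) = 0.000
  z = (1 - (2.1)·0.000 - (1)·0.000) / (-4.1) = -0.244
Iteration 2:
  x = (-2 - (3.5)·0.000 - (1)·-0.244) / (6.5) = -0.270
  y = (0 - (-3.7)·-0.308 - (-1.6)·-0.244) / (7.3) = -0.210
  z = (1 - (2.1)·-0.308 - (1)·0.000) / (-4.1) = -0.402
Iteration 3:
  x = (-2 - (3.5)·-0.210 - (1)·-0.402) / (6.5) = -0.133
  y = (0 - (-3.7)·-0.270 - (-1.6)·-0.402) / (7.3) = -0.225
  z = (1 - (2.1)·-0.270 - (1)·-0.210) / (-4.1) = -0.433

(-0.133, -0.225, -0.433)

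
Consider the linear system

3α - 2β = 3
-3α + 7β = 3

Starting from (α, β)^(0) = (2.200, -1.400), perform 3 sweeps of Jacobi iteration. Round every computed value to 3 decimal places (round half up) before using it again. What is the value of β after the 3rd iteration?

1.249

Iteration 1:
  α = (3 - (-2)·-1.400) / (3) = 0.067
  β = (3 - (-3)·2.200) / (7) = 1.371
Iteration 2:
  α = (3 - (-2)·1.371) / (3) = 1.914
  β = (3 - (-3)·0.067) / (7) = 0.457
Iteration 3:
  α = (3 - (-2)·0.457) / (3) = 1.305
  β = (3 - (-3)·1.914) / (7) = 1.249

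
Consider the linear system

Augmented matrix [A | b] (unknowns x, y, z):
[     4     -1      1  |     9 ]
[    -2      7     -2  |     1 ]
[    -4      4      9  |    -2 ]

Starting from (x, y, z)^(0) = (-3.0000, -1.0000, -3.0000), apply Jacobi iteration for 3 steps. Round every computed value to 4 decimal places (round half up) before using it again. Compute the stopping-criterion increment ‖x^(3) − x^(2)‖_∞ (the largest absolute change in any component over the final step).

Iteration 1:
  x = (9 - (-1)·-1.0000 - (1)·-3.0000) / (4) = 2.7500
  y = (1 - (-2)·-3.0000 - (-2)·-3.0000) / (7) = -1.5714
  z = (-2 - (-4)·-3.0000 - (4)·-1.0000) / (9) = -1.1111
Iteration 2:
  x = (9 - (-1)·-1.5714 - (1)·-1.1111) / (4) = 2.1349
  y = (1 - (-2)·2.7500 - (-2)·-1.1111) / (7) = 0.6111
  z = (-2 - (-4)·2.7500 - (4)·-1.5714) / (9) = 1.6984
Iteration 3:
  x = (9 - (-1)·0.6111 - (1)·1.6984) / (4) = 1.9782
  y = (1 - (-2)·2.1349 - (-2)·1.6984) / (7) = 1.2381
  z = (-2 - (-4)·2.1349 - (4)·0.6111) / (9) = 0.4550
Change: (-0.1567, 0.6270, -1.2434) → max |·| = 1.2434

1.2434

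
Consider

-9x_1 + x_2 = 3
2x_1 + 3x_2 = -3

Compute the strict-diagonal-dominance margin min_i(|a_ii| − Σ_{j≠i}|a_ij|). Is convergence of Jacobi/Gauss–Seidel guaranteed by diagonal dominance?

1

row 1: |-9| − (1) = 8
row 2: |3| − (2) = 1
minimum over rows = 1 → strictly diagonally dominant (convergence guaranteed)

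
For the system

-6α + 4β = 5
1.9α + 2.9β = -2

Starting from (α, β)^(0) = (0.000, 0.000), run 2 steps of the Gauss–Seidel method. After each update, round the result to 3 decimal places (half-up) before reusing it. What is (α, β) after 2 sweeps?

(-0.929, -0.081)

Iteration 1:
  α = (5 - (4)·0.000) / (-6) = -0.833
  β = (-2 - (1.9)·-0.833) / (2.9) = -0.144
Iteration 2:
  α = (5 - (4)·-0.144) / (-6) = -0.929
  β = (-2 - (1.9)·-0.929) / (2.9) = -0.081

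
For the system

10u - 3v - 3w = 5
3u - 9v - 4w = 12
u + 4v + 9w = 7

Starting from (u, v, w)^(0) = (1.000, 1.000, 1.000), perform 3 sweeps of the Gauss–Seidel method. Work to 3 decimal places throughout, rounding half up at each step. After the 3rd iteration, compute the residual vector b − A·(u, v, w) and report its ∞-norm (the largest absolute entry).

0.210

Iteration 1:
  u = (5 - (-3)·1.000 - (-3)·1.000) / (10) = 1.100
  v = (12 - (3)·1.100 - (-4)·1.000) / (-9) = -1.411
  w = (7 - (1)·1.100 - (4)·-1.411) / (9) = 1.283
Iteration 2:
  u = (5 - (-3)·-1.411 - (-3)·1.283) / (10) = 0.462
  v = (12 - (3)·0.462 - (-4)·1.283) / (-9) = -1.750
  w = (7 - (1)·0.462 - (4)·-1.750) / (9) = 1.504
Iteration 3:
  u = (5 - (-3)·-1.750 - (-3)·1.504) / (10) = 0.426
  v = (12 - (3)·0.426 - (-4)·1.504) / (-9) = -1.860
  w = (7 - (1)·0.426 - (4)·-1.860) / (9) = 1.557
Residual b − A·x = (-0.169, 0.210, 0.001); ∞-norm = 0.210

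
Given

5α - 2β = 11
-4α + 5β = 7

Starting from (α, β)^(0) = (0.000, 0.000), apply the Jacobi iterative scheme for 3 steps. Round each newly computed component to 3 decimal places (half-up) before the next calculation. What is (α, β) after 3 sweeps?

Iteration 1:
  α = (11 - (-2)·0.000) / (5) = 2.200
  β = (7 - (-4)·0.000) / (5) = 1.400
Iteration 2:
  α = (11 - (-2)·1.400) / (5) = 2.760
  β = (7 - (-4)·2.200) / (5) = 3.160
Iteration 3:
  α = (11 - (-2)·3.160) / (5) = 3.464
  β = (7 - (-4)·2.760) / (5) = 3.608

(3.464, 3.608)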